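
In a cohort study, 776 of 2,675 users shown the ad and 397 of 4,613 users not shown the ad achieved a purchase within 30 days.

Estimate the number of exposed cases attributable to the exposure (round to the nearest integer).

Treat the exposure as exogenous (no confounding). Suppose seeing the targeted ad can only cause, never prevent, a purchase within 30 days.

p₁ = P(outcome | exposed) = 776/2675 = 0.29009
p₀ = P(outcome | unexposed) = 397/4613 = 0.086061
PN = (p₁ − p₀)/p₁ = (0.29009 − 0.086061) / 0.29009 ≈ 0.70333.
Attributable cases ≈ PN × (exposed cases) = 0.70333 × 776 ≈ 545.79.

about 546 cases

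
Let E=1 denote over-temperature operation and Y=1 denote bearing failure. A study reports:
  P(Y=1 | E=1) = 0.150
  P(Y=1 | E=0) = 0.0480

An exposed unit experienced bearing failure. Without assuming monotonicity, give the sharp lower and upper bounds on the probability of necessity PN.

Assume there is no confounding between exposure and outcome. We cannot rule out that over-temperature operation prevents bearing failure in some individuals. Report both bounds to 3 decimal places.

Let p₁ = 0.15, p₀ = 0.048.
Under exogeneity alone the bounds on PN are max{0,(p₁−p₀)/p₁} ≤ PN ≤ min{1,(1−p₀)/p₁}.
  lower = (p₁ − p₀)/p₁ = 0.102 / 0.15 ≈ 0.6800
  upper = min{1, (1 − p₀)/p₁} = 0.952 / 0.15 ≈ 6.3467 → capped at 1

0.680 ≤ PN ≤ 1.000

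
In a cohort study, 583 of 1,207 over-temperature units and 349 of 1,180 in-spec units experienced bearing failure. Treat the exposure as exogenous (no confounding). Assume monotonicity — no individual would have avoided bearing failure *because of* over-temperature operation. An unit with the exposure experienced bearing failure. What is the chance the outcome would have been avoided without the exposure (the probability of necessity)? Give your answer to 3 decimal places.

p₁ = P(outcome | exposed) = 583/1207 = 0.48302
p₀ = P(outcome | unexposed) = 349/1180 = 0.29576
Under exogeneity and monotonicity, PN = (p₁ − p₀) / p₁.
PN = (0.48302 − 0.29576) / 0.48302 = 0.18725 / 0.48302 ≈ 0.3877

PN ≈ 0.388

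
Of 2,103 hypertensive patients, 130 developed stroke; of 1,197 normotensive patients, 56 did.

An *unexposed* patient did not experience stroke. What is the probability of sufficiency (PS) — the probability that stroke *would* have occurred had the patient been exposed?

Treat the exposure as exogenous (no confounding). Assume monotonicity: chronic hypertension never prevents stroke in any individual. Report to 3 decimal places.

p₁ = P(outcome | exposed) = 130/2103 = 0.061816
p₀ = P(outcome | unexposed) = 56/1197 = 0.046784
Under exogeneity and monotonicity, PS = (p₁ − p₀) / (1 − p₀).
PS = (0.061816 − 0.046784) / (1 − 0.046784) = 0.015033 / 0.95322 ≈ 0.0158

PS ≈ 0.016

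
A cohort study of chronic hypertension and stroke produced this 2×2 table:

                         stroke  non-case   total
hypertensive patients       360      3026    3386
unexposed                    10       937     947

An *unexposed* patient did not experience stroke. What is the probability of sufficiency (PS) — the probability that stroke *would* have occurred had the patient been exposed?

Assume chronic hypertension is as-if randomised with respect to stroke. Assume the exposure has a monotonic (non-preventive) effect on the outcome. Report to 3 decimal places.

p₁ = P(outcome | exposed) = 360/3386 = 0.10632
p₀ = P(outcome | unexposed) = 10/947 = 0.01056
Under exogeneity and monotonicity, PS = (p₁ − p₀) / (1 − p₀).
PS = (0.10632 − 0.01056) / (1 − 0.01056) = 0.09576 / 0.98944 ≈ 0.0968

PS ≈ 0.097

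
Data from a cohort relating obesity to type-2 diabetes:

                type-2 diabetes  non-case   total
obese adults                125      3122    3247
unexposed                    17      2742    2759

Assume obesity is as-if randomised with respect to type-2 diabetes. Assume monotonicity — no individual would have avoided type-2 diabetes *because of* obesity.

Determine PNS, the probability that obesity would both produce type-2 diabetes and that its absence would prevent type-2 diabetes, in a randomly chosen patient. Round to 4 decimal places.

PNS ≈ 0.0323

p₁ = P(outcome | exposed) = 125/3247 = 0.038497
p₀ = P(outcome | unexposed) = 17/2759 = 0.0061617
Under exogeneity and monotonicity, PNS = p₁ − p₀.
PNS = 0.038497 − 0.0061617 = 0.032335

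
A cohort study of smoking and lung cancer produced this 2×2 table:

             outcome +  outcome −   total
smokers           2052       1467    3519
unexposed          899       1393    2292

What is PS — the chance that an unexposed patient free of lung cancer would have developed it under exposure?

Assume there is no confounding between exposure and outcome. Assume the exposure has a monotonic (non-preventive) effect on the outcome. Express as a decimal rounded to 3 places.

PS ≈ 0.314

p₁ = P(outcome | exposed) = 2052/3519 = 0.58312
p₀ = P(outcome | unexposed) = 899/2292 = 0.39223
Under exogeneity and monotonicity, PS = (p₁ − p₀) / (1 − p₀).
PS = (0.58312 − 0.39223) / (1 − 0.39223) = 0.19089 / 0.60777 ≈ 0.3141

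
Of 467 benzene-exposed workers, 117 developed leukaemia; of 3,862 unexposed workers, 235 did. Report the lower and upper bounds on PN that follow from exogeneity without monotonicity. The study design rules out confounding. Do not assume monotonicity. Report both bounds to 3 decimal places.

p₁ = P(outcome | exposed) = 117/467 = 0.25054
p₀ = P(outcome | unexposed) = 235/3862 = 0.060849
Under exogeneity alone the bounds on PN are max{0,(p₁−p₀)/p₁} ≤ PN ≤ min{1,(1−p₀)/p₁}.
  lower = (p₁ − p₀)/p₁ = 0.18969 / 0.25054 ≈ 0.7571
  upper = min{1, (1 − p₀)/p₁} = 0.93915 / 0.25054 ≈ 3.7486 → capped at 1

0.757 ≤ PN ≤ 1.000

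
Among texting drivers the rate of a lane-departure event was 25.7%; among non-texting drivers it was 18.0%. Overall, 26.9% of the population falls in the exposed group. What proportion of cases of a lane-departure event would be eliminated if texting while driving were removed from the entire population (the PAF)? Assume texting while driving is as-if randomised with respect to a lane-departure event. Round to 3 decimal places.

p₁ = 0.257, p₀ = 0.18.
Overall risk P(Y=1) = π·p₁ + (1−π)·p₀ = 0.269×0.257 + 0.731×0.18 = 0.20071.
Under exogeneity, PAF = [P(Y=1) − p₀] / P(Y=1).
PAF = (0.20071 − 0.18) / 0.20071 ≈ 0.1032

PAF ≈ 0.103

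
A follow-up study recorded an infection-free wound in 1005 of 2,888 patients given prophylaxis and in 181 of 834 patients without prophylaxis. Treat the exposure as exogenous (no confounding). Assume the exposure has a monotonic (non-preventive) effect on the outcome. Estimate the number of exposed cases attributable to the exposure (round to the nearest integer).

p₁ = P(outcome | exposed) = 1005/2888 = 0.34799
p₀ = P(outcome | unexposed) = 181/834 = 0.21703
PN = (p₁ − p₀)/p₁ = (0.34799 − 0.21703) / 0.34799 ≈ 0.37635.
Attributable cases ≈ PN × (exposed cases) = 0.37635 × 1005 ≈ 378.23.

about 378 cases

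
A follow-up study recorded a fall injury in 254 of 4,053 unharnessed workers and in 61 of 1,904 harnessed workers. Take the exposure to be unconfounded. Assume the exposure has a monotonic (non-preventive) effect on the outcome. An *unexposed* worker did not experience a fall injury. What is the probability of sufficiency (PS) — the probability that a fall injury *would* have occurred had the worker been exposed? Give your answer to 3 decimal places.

p₁ = P(outcome | exposed) = 254/4053 = 0.06267
p₀ = P(outcome | unexposed) = 61/1904 = 0.032038
Under exogeneity and monotonicity, PS = (p₁ − p₀) / (1 − p₀).
PS = (0.06267 − 0.032038) / (1 − 0.032038) = 0.030632 / 0.96796 ≈ 0.0316

PS ≈ 0.032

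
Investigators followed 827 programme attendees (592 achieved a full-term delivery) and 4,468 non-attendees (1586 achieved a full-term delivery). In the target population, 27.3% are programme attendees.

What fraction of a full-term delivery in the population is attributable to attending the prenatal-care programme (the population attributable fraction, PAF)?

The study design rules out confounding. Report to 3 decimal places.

p₁ = P(outcome | exposed) = 592/827 = 0.71584
p₀ = P(outcome | unexposed) = 1586/4468 = 0.35497
Overall risk P(Y=1) = π·p₁ + (1−π)·p₀ = 0.273×0.71584 + 0.727×0.35497 = 0.45349.
Under exogeneity, PAF = [P(Y=1) − p₀] / P(Y=1).
PAF = (0.45349 − 0.35497) / 0.45349 ≈ 0.2172

PAF ≈ 0.217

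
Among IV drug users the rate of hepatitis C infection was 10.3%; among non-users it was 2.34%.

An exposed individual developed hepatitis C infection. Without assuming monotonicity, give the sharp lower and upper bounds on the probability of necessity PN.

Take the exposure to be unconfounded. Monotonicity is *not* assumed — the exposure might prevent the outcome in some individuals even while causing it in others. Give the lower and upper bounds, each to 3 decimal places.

p₁ = 0.103, p₀ = 0.0234.
Under exogeneity alone the bounds on PN are max{0,(p₁−p₀)/p₁} ≤ PN ≤ min{1,(1−p₀)/p₁}.
  lower = (p₁ − p₀)/p₁ = 0.0796 / 0.103 ≈ 0.7728
  upper = min{1, (1 − p₀)/p₁} = 0.9766 / 0.103 ≈ 9.4816 → capped at 1

0.773 ≤ PN ≤ 1.000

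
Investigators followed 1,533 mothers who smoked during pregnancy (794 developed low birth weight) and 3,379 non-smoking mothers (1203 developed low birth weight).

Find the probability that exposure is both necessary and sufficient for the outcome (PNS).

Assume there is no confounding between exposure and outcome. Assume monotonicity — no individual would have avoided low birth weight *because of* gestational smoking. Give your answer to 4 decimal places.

p₁ = P(outcome | exposed) = 794/1533 = 0.51794
p₀ = P(outcome | unexposed) = 1203/3379 = 0.35602
Under exogeneity and monotonicity, PNS = p₁ − p₀.
PNS = 0.51794 − 0.35602 = 0.16192

PNS ≈ 0.1619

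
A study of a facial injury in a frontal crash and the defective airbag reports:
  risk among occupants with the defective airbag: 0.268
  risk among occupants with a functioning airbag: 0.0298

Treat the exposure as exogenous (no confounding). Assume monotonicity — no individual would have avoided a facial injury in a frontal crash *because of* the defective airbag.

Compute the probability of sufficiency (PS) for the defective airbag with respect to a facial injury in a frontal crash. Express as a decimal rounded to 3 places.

PS ≈ 0.246

Let p₁ = 0.268, p₀ = 0.0298.
Under exogeneity and monotonicity, PS = (p₁ − p₀) / (1 − p₀).
PS = (0.268 − 0.0298) / (1 − 0.0298) = 0.2382 / 0.9702 ≈ 0.2455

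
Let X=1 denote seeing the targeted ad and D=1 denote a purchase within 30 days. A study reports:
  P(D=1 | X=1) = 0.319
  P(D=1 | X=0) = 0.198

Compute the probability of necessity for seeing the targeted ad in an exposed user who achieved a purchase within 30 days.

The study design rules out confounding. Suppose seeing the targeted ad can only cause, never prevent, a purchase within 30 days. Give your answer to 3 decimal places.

PN ≈ 0.379

Let p₁ = 0.319, p₀ = 0.198.
Under exogeneity and monotonicity, PN = (p₁ − p₀) / p₁.
PN = (0.319 − 0.198) / 0.319 = 0.121 / 0.319 ≈ 0.3793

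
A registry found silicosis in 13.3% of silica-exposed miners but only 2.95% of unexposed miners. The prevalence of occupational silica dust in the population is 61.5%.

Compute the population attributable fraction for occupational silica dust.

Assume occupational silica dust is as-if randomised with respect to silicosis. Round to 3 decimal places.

p₁ = 0.133, p₀ = 0.0295.
Overall risk P(Y=1) = π·p₁ + (1−π)·p₀ = 0.615×0.133 + 0.385×0.0295 = 0.093153.
Under exogeneity, PAF = [P(Y=1) − p₀] / P(Y=1).
PAF = (0.093153 − 0.0295) / 0.093153 ≈ 0.6833

PAF ≈ 0.683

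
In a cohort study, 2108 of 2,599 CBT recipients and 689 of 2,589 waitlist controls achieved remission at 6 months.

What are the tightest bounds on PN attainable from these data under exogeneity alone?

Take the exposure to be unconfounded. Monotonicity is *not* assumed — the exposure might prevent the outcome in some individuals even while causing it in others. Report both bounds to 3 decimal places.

0.672 ≤ PN ≤ 0.905

p₁ = P(outcome | exposed) = 2108/2599 = 0.81108
p₀ = P(outcome | unexposed) = 689/2589 = 0.26613
Under exogeneity alone the bounds on PN are max{0,(p₁−p₀)/p₁} ≤ PN ≤ min{1,(1−p₀)/p₁}.
  lower = (p₁ − p₀)/p₁ = 0.54496 / 0.81108 ≈ 0.6719
  upper = min{1, (1 − p₀)/p₁} = 0.73387 / 0.81108 ≈ 0.9048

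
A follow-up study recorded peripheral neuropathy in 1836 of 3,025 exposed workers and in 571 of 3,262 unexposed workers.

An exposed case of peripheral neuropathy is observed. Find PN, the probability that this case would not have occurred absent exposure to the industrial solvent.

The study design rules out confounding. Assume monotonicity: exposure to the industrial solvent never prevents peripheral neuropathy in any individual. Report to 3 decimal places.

p₁ = P(outcome | exposed) = 1836/3025 = 0.60694
p₀ = P(outcome | unexposed) = 571/3262 = 0.17505
Under exogeneity and monotonicity, PN = (p₁ − p₀) / p₁.
PN = (0.60694 − 0.17505) / 0.60694 = 0.4319 / 0.60694 ≈ 0.7116

PN ≈ 0.712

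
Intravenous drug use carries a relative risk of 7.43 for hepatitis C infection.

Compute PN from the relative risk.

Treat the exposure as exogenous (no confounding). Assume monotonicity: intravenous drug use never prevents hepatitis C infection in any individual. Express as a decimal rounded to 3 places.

PN ≈ 0.865

Under exogeneity and monotonicity, PN = (RR − 1) / RR = 1 − 1/RR.
PN = (7.43 − 1) / 7.43 = 6.43 / 7.43 ≈ 0.8654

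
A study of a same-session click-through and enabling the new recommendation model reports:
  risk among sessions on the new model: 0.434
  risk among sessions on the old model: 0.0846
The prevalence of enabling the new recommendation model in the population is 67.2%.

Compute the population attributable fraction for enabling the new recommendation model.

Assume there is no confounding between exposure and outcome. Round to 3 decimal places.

Let p₁ = 0.434, p₀ = 0.0846.
Overall risk P(Y=1) = π·p₁ + (1−π)·p₀ = 0.672×0.434 + 0.328×0.0846 = 0.3194.
Under exogeneity, PAF = [P(Y=1) − p₀] / P(Y=1).
PAF = (0.3194 − 0.0846) / 0.3194 ≈ 0.7351

PAF ≈ 0.735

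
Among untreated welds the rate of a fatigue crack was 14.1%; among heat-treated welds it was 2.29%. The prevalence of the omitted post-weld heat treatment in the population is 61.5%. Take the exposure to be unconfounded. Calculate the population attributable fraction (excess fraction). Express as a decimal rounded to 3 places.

PAF ≈ 0.760

p₁ = 0.141, p₀ = 0.0229.
Overall risk P(Y=1) = π·p₁ + (1−π)·p₀ = 0.615×0.141 + 0.385×0.0229 = 0.095531.
Under exogeneity, PAF = [P(Y=1) − p₀] / P(Y=1).
PAF = (0.095531 − 0.0229) / 0.095531 ≈ 0.7603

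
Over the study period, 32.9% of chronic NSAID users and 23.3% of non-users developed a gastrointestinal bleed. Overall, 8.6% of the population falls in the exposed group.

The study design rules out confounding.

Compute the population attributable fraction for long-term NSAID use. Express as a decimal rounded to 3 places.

p₁ = 0.329, p₀ = 0.233.
Overall risk P(Y=1) = π·p₁ + (1−π)·p₀ = 0.086×0.329 + 0.914×0.233 = 0.24126.
Under exogeneity, PAF = [P(Y=1) − p₀] / P(Y=1).
PAF = (0.24126 − 0.233) / 0.24126 ≈ 0.0342

PAF ≈ 0.034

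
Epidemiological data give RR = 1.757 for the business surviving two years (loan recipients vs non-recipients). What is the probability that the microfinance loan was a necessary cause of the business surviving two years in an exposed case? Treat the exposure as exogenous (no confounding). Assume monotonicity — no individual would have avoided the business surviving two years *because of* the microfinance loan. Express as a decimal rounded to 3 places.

PN ≈ 0.431

Under exogeneity and monotonicity, PN = (RR − 1) / RR = 1 − 1/RR.
PN = (1.757 − 1) / 1.757 = 0.757 / 1.757 ≈ 0.4308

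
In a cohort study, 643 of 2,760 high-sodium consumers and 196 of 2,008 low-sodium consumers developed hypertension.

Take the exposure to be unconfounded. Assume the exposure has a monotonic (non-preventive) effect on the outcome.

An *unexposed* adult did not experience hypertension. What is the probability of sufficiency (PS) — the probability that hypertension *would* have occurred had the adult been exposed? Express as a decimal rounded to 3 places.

PS ≈ 0.150

p₁ = P(outcome | exposed) = 643/2760 = 0.23297
p₀ = P(outcome | unexposed) = 196/2008 = 0.09761
Under exogeneity and monotonicity, PS = (p₁ − p₀) / (1 − p₀).
PS = (0.23297 − 0.09761) / (1 − 0.09761) = 0.13536 / 0.90239 ≈ 0.1500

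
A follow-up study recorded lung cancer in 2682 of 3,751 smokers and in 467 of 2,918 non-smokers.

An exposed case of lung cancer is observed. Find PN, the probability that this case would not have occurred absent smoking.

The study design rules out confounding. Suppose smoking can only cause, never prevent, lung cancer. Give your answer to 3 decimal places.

p₁ = P(outcome | exposed) = 2682/3751 = 0.71501
p₀ = P(outcome | unexposed) = 467/2918 = 0.16004
Under exogeneity and monotonicity, PN = (p₁ − p₀) / p₁.
PN = (0.71501 − 0.16004) / 0.71501 = 0.55497 / 0.71501 ≈ 0.7762

PN ≈ 0.776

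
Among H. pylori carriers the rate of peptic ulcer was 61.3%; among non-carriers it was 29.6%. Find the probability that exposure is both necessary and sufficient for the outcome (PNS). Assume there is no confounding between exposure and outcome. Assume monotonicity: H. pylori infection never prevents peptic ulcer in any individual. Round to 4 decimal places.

PNS ≈ 0.3170

p₁ = 0.613, p₀ = 0.296.
Under exogeneity and monotonicity, PNS = p₁ − p₀.
PNS = 0.613 − 0.296 = 0.317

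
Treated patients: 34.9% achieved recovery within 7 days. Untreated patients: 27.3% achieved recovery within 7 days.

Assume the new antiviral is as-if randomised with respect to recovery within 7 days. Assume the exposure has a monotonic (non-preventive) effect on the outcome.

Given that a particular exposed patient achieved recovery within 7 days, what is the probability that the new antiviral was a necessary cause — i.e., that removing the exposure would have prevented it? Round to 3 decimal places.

PN ≈ 0.218

p₁ = 0.349, p₀ = 0.273.
Under exogeneity and monotonicity, PN = (p₁ − p₀) / p₁.
PN = (0.349 − 0.273) / 0.349 = 0.076 / 0.349 ≈ 0.2178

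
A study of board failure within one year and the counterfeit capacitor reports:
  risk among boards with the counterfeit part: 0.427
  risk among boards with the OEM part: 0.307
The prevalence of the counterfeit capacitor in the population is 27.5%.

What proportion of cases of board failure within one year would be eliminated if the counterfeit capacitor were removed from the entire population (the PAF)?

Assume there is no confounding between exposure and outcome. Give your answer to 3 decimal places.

Let p₁ = 0.427, p₀ = 0.307.
Overall risk P(Y=1) = π·p₁ + (1−π)·p₀ = 0.275×0.427 + 0.725×0.307 = 0.34.
Under exogeneity, PAF = [P(Y=1) − p₀] / P(Y=1).
PAF = (0.34 − 0.307) / 0.34 ≈ 0.0971

PAF ≈ 0.097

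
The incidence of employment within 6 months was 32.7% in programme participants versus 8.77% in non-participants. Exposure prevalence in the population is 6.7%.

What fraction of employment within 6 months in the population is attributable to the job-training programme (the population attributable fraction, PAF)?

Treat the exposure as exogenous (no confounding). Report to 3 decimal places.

PAF ≈ 0.155

p₁ = 0.327, p₀ = 0.0877.
Overall risk P(Y=1) = π·p₁ + (1−π)·p₀ = 0.067×0.327 + 0.933×0.0877 = 0.10373.
Under exogeneity, PAF = [P(Y=1) − p₀] / P(Y=1).
PAF = (0.10373 − 0.0877) / 0.10373 ≈ 0.1546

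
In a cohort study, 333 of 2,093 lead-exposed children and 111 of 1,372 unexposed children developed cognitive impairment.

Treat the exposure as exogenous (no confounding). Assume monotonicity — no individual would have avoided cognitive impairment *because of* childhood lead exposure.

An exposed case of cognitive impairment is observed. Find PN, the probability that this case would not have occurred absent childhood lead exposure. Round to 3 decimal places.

PN ≈ 0.491

p₁ = P(outcome | exposed) = 333/2093 = 0.1591
p₀ = P(outcome | unexposed) = 111/1372 = 0.080904
Under exogeneity and monotonicity, PN = (p₁ − p₀) / p₁.
PN = (0.1591 − 0.080904) / 0.1591 = 0.078198 / 0.1591 ≈ 0.4915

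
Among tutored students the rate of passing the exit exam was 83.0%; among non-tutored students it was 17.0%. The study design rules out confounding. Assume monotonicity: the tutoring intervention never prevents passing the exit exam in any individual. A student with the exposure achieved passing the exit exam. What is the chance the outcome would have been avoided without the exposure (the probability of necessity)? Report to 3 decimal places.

PN ≈ 0.795

p₁ = 0.83, p₀ = 0.17.
Under exogeneity and monotonicity, PN = (p₁ − p₀) / p₁.
PN = (0.83 − 0.17) / 0.83 = 0.66 / 0.83 ≈ 0.7952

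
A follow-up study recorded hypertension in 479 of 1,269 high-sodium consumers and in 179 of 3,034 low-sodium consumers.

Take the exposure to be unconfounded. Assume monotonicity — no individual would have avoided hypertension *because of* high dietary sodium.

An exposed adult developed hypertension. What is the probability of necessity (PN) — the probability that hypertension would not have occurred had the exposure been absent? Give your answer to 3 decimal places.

PN ≈ 0.844

p₁ = P(outcome | exposed) = 479/1269 = 0.37746
p₀ = P(outcome | unexposed) = 179/3034 = 0.058998
Under exogeneity and monotonicity, PN = (p₁ − p₀) / p₁.
PN = (0.37746 − 0.058998) / 0.37746 = 0.31846 / 0.37746 ≈ 0.8437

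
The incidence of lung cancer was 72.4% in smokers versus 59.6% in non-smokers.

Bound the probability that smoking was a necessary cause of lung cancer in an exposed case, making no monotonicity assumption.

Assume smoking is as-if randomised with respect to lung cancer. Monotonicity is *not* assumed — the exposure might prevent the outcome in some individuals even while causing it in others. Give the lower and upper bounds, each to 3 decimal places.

p₁ = 0.724, p₀ = 0.596.
Under exogeneity alone the bounds on PN are max{0,(p₁−p₀)/p₁} ≤ PN ≤ min{1,(1−p₀)/p₁}.
  lower = (p₁ − p₀)/p₁ = 0.128 / 0.724 ≈ 0.1768
  upper = min{1, (1 − p₀)/p₁} = 0.404 / 0.724 ≈ 0.5580

0.177 ≤ PN ≤ 0.558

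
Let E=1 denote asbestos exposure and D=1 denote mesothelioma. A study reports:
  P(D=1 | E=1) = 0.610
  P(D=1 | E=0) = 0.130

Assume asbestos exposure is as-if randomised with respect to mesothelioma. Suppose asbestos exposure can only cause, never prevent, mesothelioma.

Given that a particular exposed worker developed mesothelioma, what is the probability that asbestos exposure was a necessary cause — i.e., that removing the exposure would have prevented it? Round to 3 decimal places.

PN ≈ 0.787

Let p₁ = 0.61, p₀ = 0.13.
Under exogeneity and monotonicity, PN = (p₁ − p₀) / p₁.
PN = (0.61 − 0.13) / 0.61 = 0.48 / 0.61 ≈ 0.7869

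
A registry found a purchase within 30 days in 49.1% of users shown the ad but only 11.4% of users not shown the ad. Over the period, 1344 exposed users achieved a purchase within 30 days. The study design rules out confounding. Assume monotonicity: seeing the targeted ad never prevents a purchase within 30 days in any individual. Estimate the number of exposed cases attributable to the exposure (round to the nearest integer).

about 1032 cases

p₁ = 0.491, p₀ = 0.114.
PN = (p₁ − p₀)/p₁ = (0.491 − 0.114) / 0.491 ≈ 0.76782.
Attributable cases ≈ PN × (exposed cases) = 0.76782 × 1344 ≈ 1031.95.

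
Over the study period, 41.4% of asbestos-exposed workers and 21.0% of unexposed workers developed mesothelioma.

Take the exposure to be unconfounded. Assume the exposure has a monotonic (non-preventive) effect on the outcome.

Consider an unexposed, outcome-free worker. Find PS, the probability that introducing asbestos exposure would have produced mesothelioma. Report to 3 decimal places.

PS ≈ 0.258

p₁ = 0.414, p₀ = 0.21.
Under exogeneity and monotonicity, PS = (p₁ − p₀) / (1 − p₀).
PS = (0.414 − 0.21) / (1 − 0.21) = 0.204 / 0.79 ≈ 0.2582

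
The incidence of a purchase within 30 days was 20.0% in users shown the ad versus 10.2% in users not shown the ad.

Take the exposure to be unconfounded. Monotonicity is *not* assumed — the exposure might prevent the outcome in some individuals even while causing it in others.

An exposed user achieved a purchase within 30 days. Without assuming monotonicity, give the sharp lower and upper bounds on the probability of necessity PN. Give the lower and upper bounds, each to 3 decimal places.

0.490 ≤ PN ≤ 1.000

p₁ = 0.2, p₀ = 0.102.
Under exogeneity alone the bounds on PN are max{0,(p₁−p₀)/p₁} ≤ PN ≤ min{1,(1−p₀)/p₁}.
  lower = (p₁ − p₀)/p₁ = 0.098 / 0.2 ≈ 0.4900
  upper = min{1, (1 − p₀)/p₁} = 0.898 / 0.2 ≈ 4.4900 → capped at 1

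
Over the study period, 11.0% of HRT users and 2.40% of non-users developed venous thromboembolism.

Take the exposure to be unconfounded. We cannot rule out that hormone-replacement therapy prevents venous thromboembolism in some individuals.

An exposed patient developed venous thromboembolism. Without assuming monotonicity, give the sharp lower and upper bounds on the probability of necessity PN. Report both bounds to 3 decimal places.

p₁ = 0.11, p₀ = 0.024.
Under exogeneity alone the bounds on PN are max{0,(p₁−p₀)/p₁} ≤ PN ≤ min{1,(1−p₀)/p₁}.
  lower = (p₁ − p₀)/p₁ = 0.086 / 0.11 ≈ 0.7818
  upper = min{1, (1 − p₀)/p₁} = 0.976 / 0.11 ≈ 8.8727 → capped at 1

0.782 ≤ PN ≤ 1.000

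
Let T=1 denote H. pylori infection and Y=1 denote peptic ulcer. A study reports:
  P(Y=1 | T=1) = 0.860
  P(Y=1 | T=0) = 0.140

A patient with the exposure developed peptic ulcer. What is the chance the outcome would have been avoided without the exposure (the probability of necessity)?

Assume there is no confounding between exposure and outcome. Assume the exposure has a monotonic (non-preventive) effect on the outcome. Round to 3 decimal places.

PN ≈ 0.837

Let p₁ = 0.86, p₀ = 0.14.
Under exogeneity and monotonicity, PN = (p₁ − p₀) / p₁.
PN = (0.86 − 0.14) / 0.86 = 0.72 / 0.86 ≈ 0.8372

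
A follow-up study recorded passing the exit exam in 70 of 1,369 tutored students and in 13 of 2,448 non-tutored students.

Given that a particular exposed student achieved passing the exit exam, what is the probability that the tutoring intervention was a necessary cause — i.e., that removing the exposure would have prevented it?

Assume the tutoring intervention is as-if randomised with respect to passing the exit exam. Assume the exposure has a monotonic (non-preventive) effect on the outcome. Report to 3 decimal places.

p₁ = P(outcome | exposed) = 70/1369 = 0.051132
p₀ = P(outcome | unexposed) = 13/2448 = 0.0053105
Under exogeneity and monotonicity, PN = (p₁ − p₀) / p₁.
PN = (0.051132 − 0.0053105) / 0.051132 = 0.045822 / 0.051132 ≈ 0.8961

PN ≈ 0.896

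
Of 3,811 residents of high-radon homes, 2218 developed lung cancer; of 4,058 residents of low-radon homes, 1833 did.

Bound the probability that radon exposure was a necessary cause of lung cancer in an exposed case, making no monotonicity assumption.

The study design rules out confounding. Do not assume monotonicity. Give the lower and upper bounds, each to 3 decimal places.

0.224 ≤ PN ≤ 0.942

p₁ = P(outcome | exposed) = 2218/3811 = 0.582
p₀ = P(outcome | unexposed) = 1833/4058 = 0.4517
Under exogeneity alone the bounds on PN are max{0,(p₁−p₀)/p₁} ≤ PN ≤ min{1,(1−p₀)/p₁}.
  lower = (p₁ − p₀)/p₁ = 0.1303 / 0.582 ≈ 0.2239
  upper = min{1, (1 − p₀)/p₁} = 0.5483 / 0.582 ≈ 0.9421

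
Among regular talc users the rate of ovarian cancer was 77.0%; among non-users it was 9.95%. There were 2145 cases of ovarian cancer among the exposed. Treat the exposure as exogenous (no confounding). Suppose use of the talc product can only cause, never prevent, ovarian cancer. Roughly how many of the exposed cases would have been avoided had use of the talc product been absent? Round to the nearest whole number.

p₁ = 0.77, p₀ = 0.0995.
PN = (p₁ − p₀)/p₁ = (0.77 − 0.0995) / 0.77 ≈ 0.87078.
Attributable cases ≈ PN × (exposed cases) = 0.87078 × 2145 ≈ 1867.82.

about 1868 cases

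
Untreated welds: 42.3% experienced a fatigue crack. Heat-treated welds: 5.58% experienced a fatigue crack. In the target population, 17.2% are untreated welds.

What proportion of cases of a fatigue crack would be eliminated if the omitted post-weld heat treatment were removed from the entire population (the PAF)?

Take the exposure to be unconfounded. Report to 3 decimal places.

p₁ = 0.423, p₀ = 0.0558.
Overall risk P(Y=1) = π·p₁ + (1−π)·p₀ = 0.172×0.423 + 0.828×0.0558 = 0.11896.
Under exogeneity, PAF = [P(Y=1) − p₀] / P(Y=1).
PAF = (0.11896 − 0.0558) / 0.11896 ≈ 0.5309

PAF ≈ 0.531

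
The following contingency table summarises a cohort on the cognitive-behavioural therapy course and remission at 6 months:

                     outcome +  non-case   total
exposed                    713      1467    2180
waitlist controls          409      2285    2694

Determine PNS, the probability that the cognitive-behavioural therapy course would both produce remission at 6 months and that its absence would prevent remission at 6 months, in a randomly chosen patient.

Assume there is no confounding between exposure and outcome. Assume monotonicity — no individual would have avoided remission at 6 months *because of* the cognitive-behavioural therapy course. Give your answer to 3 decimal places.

PNS ≈ 0.175

p₁ = P(outcome | exposed) = 713/2180 = 0.32706
p₀ = P(outcome | unexposed) = 409/2694 = 0.15182
Under exogeneity and monotonicity, PNS = p₁ − p₀.
PNS = 0.32706 − 0.15182 = 0.17525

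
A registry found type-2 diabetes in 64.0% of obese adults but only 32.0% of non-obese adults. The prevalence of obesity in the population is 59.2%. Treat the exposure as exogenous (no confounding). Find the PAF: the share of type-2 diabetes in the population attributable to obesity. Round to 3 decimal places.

PAF ≈ 0.372

p₁ = 0.64, p₀ = 0.32.
Overall risk P(Y=1) = π·p₁ + (1−π)·p₀ = 0.592×0.64 + 0.408×0.32 = 0.50944.
Under exogeneity, PAF = [P(Y=1) − p₀] / P(Y=1).
PAF = (0.50944 − 0.32) / 0.50944 ≈ 0.3719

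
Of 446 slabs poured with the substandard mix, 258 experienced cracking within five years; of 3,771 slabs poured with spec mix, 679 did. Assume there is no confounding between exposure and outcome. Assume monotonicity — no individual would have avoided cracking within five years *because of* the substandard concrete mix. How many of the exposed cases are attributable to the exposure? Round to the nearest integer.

p₁ = P(outcome | exposed) = 258/446 = 0.57848
p₀ = P(outcome | unexposed) = 679/3771 = 0.18006
PN = (p₁ − p₀)/p₁ = (0.57848 − 0.18006) / 0.57848 ≈ 0.68874.
Attributable cases ≈ PN × (exposed cases) = 0.68874 × 258 ≈ 177.69.

about 178 cases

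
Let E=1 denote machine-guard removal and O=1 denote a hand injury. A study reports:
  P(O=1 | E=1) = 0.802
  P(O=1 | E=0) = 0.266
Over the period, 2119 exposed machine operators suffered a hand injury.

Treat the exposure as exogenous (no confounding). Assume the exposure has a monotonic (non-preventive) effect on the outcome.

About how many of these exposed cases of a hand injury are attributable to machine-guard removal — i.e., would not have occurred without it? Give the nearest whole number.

about 1416 cases

Let p₁ = 0.802, p₀ = 0.266.
PN = (p₁ − p₀)/p₁ = (0.802 − 0.266) / 0.802 ≈ 0.66833.
Attributable cases ≈ PN × (exposed cases) = 0.66833 × 2119 ≈ 1416.19.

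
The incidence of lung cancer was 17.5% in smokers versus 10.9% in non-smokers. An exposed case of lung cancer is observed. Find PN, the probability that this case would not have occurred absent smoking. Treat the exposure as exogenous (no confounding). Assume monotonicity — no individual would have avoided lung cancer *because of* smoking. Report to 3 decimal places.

p₁ = 0.175, p₀ = 0.109.
Under exogeneity and monotonicity, PN = (p₁ − p₀) / p₁.
PN = (0.175 − 0.109) / 0.175 = 0.066 / 0.175 ≈ 0.3771

PN ≈ 0.377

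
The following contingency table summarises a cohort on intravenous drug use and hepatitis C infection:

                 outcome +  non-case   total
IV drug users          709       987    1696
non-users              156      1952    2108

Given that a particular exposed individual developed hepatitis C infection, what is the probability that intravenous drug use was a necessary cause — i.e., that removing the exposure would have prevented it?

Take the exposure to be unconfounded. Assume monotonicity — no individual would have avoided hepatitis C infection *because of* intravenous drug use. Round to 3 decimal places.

p₁ = P(outcome | exposed) = 709/1696 = 0.41804
p₀ = P(outcome | unexposed) = 156/2108 = 0.074004
Under exogeneity and monotonicity, PN = (p₁ − p₀)/p₁.
PN = (0.41804 − 0.074004) / 0.41804 ≈ 0.8230

PN ≈ 0.823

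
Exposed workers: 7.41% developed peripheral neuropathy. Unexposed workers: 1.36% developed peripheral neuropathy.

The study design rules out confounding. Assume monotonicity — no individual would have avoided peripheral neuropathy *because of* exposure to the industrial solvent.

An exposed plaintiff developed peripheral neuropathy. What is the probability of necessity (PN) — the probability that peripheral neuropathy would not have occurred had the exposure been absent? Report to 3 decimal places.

PN ≈ 0.816

p₁ = 0.0741, p₀ = 0.0136.
Under exogeneity and monotonicity, PN = (p₁ − p₀) / p₁.
PN = (0.0741 − 0.0136) / 0.0741 = 0.0605 / 0.0741 ≈ 0.8165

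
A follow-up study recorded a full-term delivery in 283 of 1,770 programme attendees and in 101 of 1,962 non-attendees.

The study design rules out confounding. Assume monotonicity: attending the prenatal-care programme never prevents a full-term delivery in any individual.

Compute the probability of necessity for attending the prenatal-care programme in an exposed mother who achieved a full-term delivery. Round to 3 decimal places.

p₁ = P(outcome | exposed) = 283/1770 = 0.15989
p₀ = P(outcome | unexposed) = 101/1962 = 0.051478
Under exogeneity and monotonicity, PN = (p₁ − p₀) / p₁.
PN = (0.15989 − 0.051478) / 0.15989 = 0.10841 / 0.15989 ≈ 0.6780

PN ≈ 0.678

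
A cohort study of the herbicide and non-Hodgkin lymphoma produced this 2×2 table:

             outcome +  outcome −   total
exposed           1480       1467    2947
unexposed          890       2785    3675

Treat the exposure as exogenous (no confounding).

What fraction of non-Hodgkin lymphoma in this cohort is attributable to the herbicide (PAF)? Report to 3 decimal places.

p₁ = P(outcome | exposed) = 1480/2947 = 0.50221
p₀ = P(outcome | unexposed) = 890/3675 = 0.24218
Exposure prevalence π = 2947/6622 = 0.44503; overall risk P(Y=1) = 0.3579.
Under exogeneity, PAF = [P(Y=1) − p₀]/P(Y=1).
PAF = (0.3579 − 0.24218) / 0.3579 ≈ 0.3233

PAF ≈ 0.323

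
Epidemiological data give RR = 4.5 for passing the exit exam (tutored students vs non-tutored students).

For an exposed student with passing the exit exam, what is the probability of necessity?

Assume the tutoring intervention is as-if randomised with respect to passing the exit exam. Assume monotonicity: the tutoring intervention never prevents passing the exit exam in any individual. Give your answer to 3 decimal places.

Under exogeneity and monotonicity, PN = (RR − 1) / RR = 1 − 1/RR.
PN = (4.5 − 1) / 4.5 = 3.5 / 4.5 ≈ 0.7778

PN ≈ 0.778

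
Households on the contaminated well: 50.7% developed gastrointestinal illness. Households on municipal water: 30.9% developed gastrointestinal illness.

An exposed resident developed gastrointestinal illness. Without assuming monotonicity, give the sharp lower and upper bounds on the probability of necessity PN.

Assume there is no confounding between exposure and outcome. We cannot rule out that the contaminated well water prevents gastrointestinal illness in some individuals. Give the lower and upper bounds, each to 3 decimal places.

0.391 ≤ PN ≤ 1.000

p₁ = 0.507, p₀ = 0.309.
Under exogeneity alone the bounds on PN are max{0,(p₁−p₀)/p₁} ≤ PN ≤ min{1,(1−p₀)/p₁}.
  lower = (p₁ − p₀)/p₁ = 0.198 / 0.507 ≈ 0.3905
  upper = min{1, (1 − p₀)/p₁} = 0.691 / 0.507 ≈ 1.3629 → capped at 1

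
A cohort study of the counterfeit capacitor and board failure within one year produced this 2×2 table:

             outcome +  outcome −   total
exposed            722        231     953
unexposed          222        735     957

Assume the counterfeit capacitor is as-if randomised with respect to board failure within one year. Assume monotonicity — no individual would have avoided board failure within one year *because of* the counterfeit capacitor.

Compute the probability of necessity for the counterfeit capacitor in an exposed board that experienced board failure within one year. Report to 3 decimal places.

p₁ = P(outcome | exposed) = 722/953 = 0.75761
p₀ = P(outcome | unexposed) = 222/957 = 0.23197
Under exogeneity and monotonicity, PN = (p₁ − p₀)/p₁.
PN = (0.75761 − 0.23197) / 0.75761 ≈ 0.6938

PN ≈ 0.694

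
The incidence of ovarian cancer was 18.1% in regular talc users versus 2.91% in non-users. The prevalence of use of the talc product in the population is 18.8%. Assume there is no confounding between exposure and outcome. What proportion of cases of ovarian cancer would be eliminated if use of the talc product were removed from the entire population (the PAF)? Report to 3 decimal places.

PAF ≈ 0.495

p₁ = 0.181, p₀ = 0.0291.
Overall risk P(Y=1) = π·p₁ + (1−π)·p₀ = 0.188×0.181 + 0.812×0.0291 = 0.057657.
Under exogeneity, PAF = [P(Y=1) − p₀] / P(Y=1).
PAF = (0.057657 − 0.0291) / 0.057657 ≈ 0.4953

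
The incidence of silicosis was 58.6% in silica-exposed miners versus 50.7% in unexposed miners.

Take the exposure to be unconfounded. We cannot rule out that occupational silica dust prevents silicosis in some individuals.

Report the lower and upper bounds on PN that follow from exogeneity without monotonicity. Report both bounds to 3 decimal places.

p₁ = 0.586, p₀ = 0.507.
Under exogeneity alone the bounds on PN are max{0,(p₁−p₀)/p₁} ≤ PN ≤ min{1,(1−p₀)/p₁}.
  lower = (p₁ − p₀)/p₁ = 0.079 / 0.586 ≈ 0.1348
  upper = min{1, (1 − p₀)/p₁} = 0.493 / 0.586 ≈ 0.8413

0.135 ≤ PN ≤ 0.841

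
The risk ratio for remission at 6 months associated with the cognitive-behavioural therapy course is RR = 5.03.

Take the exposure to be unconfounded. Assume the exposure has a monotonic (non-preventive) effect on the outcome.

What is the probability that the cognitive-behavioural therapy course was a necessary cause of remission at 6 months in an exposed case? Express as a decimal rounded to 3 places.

Under exogeneity and monotonicity, PN = (RR − 1) / RR = 1 − 1/RR.
PN = (5.03 − 1) / 5.03 = 4.03 / 5.03 ≈ 0.8012

PN ≈ 0.801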